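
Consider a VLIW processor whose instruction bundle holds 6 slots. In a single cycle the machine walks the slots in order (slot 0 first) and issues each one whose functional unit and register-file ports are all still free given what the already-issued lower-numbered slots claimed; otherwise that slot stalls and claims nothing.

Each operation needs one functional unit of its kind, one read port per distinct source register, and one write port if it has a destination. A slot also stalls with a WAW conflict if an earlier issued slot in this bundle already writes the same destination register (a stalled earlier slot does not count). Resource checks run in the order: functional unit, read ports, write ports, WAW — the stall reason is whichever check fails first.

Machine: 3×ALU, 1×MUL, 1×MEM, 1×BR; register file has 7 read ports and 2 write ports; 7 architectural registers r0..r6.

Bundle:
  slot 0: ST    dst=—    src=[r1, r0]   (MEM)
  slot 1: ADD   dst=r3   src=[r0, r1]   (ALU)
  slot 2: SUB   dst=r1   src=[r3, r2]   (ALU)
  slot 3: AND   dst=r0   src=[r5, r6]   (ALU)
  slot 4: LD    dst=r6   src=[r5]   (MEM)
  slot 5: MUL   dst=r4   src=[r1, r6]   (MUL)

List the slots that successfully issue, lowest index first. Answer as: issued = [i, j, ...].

slot 0 (MEM): ISSUE — free A3,Mu1,Ld0,B1 rp5 wp2
slot 1 (ALU): ISSUE — free A2,Mu1,Ld0,B1 rp3 wp1
slot 2 (ALU): ISSUE — free A1,Mu1,Ld0,B1 rp1 wp0
slot 3 (ALU): stall RD_PORT — free A1,Mu1,Ld0,B1 rp1 wp0
slot 4 (MEM): stall FU — free A1,Mu1,Ld0,B1 rp1 wp0
slot 5 (MUL): stall RD_PORT — free A1,Mu1,Ld0,B1 rp1 wp0

issued = [0, 1, 2]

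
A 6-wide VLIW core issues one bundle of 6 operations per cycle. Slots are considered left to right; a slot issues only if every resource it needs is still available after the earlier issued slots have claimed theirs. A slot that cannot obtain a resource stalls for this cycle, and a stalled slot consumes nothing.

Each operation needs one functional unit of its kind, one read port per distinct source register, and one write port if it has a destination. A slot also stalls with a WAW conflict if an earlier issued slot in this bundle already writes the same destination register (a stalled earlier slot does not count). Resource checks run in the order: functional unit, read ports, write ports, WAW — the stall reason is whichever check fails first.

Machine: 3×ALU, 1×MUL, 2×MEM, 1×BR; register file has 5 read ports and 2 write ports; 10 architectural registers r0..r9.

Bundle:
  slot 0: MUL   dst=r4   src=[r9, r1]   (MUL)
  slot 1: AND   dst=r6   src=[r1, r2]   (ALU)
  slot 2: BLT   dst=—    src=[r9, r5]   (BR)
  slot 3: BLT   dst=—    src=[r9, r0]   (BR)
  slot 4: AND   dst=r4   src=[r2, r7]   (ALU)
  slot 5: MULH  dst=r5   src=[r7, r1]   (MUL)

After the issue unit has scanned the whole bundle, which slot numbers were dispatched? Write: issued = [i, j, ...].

issued = [0, 1]

(0) want 1×MUL +2rd +1wr — yes → AL3|MU0|ME2|BR1|rd3|wr1
(1) want 1×ALU +2rd +1wr — yes → AL2|MU0|ME2|BR1|rd1|wr0
(2) want 1×BR +2rd +0wr — RD_PORT → AL2|MU0|ME2|BR1|rd1|wr0
(3) want 1×BR +2rd +0wr — RD_PORT → AL2|MU0|ME2|BR1|rd1|wr0
(4) want 1×ALU +2rd +1wr — RD_PORT → AL2|MU0|ME2|BR1|rd1|wr0
(5) want 1×MUL +2rd +1wr — FU → AL2|MU0|ME2|BR1|rd1|wr0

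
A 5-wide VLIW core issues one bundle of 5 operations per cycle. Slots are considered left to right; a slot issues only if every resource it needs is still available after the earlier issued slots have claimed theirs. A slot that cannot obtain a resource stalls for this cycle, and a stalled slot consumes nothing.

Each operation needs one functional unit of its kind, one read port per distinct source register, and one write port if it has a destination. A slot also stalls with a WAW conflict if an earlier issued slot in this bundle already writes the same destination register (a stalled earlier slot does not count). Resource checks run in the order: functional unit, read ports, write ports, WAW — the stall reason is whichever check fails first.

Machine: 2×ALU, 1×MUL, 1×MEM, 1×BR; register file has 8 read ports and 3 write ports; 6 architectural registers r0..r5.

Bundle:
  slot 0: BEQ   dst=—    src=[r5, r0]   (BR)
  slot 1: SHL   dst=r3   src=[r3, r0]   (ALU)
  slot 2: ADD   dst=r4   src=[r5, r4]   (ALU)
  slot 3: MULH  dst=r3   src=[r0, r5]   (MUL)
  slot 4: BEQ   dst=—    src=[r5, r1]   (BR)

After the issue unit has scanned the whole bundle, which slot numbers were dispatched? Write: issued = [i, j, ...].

#0 BR src=r5,r0 dispatched  <A:2 Mu:1 Ld:1 B:0 rd:6 wr:3>
#1 ALU src=r3,r0 dispatched  <A:1 Mu:1 Ld:1 B:0 rd:4 wr:2>
#2 ALU src=r5,r4 dispatched  <A:0 Mu:1 Ld:1 B:0 rd:2 wr:1>
#3 MUL src=r0,r5 held:WAW  <A:0 Mu:1 Ld:1 B:0 rd:2 wr:1>
#4 BR src=r5,r1 held:FU  <A:0 Mu:1 Ld:1 B:0 rd:2 wr:1>

issued = [0, 1, 2]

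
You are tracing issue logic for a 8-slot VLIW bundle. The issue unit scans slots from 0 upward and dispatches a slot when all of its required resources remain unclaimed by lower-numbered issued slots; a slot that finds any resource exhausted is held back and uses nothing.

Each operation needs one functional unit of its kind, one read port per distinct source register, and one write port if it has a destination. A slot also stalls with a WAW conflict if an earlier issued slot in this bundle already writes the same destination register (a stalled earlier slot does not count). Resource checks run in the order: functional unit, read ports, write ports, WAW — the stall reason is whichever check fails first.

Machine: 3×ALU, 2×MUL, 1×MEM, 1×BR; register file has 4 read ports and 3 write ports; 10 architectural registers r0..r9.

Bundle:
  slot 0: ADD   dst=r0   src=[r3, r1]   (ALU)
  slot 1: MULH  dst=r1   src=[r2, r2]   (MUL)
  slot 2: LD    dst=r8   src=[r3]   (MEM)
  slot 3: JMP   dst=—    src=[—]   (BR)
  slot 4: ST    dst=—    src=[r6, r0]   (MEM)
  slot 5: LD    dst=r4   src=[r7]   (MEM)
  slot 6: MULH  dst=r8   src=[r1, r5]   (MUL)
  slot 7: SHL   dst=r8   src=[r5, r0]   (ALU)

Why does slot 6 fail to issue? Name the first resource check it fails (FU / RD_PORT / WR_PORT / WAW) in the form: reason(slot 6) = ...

slot 0 (ALU): ISSUE — free A2,Mu2,Ld1,B1 rp2 wp2
slot 1 (MUL): ISSUE — free A2,Mu1,Ld1,B1 rp1 wp1
slot 2 (MEM): ISSUE — free A2,Mu1,Ld0,B1 rp0 wp0
slot 3 (BR): ISSUE — free A2,Mu1,Ld0,B0 rp0 wp0
slot 4 (MEM): stall FU — free A2,Mu1,Ld0,B0 rp0 wp0
slot 5 (MEM): stall FU — free A2,Mu1,Ld0,B0 rp0 wp0
slot 6 (MUL): stall RD_PORT — free A2,Mu1,Ld0,B0 rp0 wp0
slot 7 (ALU): stall RD_PORT — free A2,Mu1,Ld0,B0 rp0 wp0

reason(slot 6) = RD_PORT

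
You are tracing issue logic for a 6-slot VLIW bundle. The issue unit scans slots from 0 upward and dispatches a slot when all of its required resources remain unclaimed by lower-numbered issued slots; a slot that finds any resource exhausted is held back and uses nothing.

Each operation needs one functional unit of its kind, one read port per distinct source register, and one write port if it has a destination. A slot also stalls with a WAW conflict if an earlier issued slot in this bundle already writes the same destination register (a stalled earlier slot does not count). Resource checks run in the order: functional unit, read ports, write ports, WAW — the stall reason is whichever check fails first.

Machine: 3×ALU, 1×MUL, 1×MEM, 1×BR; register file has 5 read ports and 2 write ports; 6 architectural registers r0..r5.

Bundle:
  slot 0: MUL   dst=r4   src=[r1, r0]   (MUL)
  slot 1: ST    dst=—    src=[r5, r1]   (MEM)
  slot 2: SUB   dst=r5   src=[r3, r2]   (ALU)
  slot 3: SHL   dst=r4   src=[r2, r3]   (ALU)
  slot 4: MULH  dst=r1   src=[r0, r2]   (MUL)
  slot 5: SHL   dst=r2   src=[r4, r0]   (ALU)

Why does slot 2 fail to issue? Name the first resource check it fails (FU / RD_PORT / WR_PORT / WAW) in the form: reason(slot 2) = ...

#0 MUL src=r1,r0 dispatched  <A:3 Mu:0 Ld:1 B:1 rd:3 wr:1>
#1 MEM src=r5,r1 dispatched  <A:3 Mu:0 Ld:0 B:1 rd:1 wr:1>
#2 ALU src=r3,r2 held:RD_PORT  <A:3 Mu:0 Ld:0 B:1 rd:1 wr:1>
#3 ALU src=r2,r3 held:RD_PORT  <A:3 Mu:0 Ld:0 B:1 rd:1 wr:1>
#4 MUL src=r0,r2 held:FU  <A:3 Mu:0 Ld:0 B:1 rd:1 wr:1>
#5 ALU src=r4,r0 held:RD_PORT  <A:3 Mu:0 Ld:0 B:1 rd:1 wr:1>

reason(slot 2) = RD_PORT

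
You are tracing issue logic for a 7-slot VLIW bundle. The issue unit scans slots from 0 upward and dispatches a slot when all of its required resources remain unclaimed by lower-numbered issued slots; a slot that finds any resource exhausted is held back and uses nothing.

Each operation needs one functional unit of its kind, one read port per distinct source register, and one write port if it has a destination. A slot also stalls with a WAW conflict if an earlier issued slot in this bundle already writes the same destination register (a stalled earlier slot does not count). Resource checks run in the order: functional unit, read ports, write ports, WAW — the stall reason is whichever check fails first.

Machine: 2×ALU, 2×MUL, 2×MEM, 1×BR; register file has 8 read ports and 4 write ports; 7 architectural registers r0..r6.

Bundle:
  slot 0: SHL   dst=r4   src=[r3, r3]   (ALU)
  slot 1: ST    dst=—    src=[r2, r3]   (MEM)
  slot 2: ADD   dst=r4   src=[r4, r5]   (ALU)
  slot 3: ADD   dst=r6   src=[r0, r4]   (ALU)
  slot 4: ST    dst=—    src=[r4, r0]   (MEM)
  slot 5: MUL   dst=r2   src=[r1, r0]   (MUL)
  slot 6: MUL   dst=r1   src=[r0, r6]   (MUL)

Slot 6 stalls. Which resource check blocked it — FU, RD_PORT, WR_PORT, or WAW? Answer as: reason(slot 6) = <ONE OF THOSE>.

slot 0 (ALU): ISSUE — free A1,Mu2,Ld2,B1 rp7 wp3
slot 1 (MEM): ISSUE — free A1,Mu2,Ld1,B1 rp5 wp3
slot 2 (ALU): stall WAW — free A1,Mu2,Ld1,B1 rp5 wp3
slot 3 (ALU): ISSUE — free A0,Mu2,Ld1,B1 rp3 wp2
slot 4 (MEM): ISSUE — free A0,Mu2,Ld0,B1 rp1 wp2
slot 5 (MUL): stall RD_PORT — free A0,Mu2,Ld0,B1 rp1 wp2
slot 6 (MUL): stall RD_PORT — free A0,Mu2,Ld0,B1 rp1 wp2

reason(slot 6) = RD_PORT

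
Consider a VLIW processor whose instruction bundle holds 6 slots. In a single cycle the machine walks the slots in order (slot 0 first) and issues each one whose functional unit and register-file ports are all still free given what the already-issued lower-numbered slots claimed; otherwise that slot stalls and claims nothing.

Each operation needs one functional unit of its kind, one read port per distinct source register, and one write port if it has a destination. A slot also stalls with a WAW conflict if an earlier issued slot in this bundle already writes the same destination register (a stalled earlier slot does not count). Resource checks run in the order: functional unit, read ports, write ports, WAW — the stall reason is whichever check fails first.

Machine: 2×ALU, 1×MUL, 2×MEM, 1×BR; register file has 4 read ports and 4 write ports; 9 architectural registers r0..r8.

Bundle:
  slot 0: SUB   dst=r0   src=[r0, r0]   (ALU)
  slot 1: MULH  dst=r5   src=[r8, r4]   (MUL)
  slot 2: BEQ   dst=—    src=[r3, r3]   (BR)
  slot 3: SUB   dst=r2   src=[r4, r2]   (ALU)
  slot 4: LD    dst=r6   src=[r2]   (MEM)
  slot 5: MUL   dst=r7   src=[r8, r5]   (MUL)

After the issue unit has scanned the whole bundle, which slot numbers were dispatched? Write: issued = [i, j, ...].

#0 ALU src=r0,r0 dispatched  <A:1 Mu:1 Ld:2 B:1 rd:3 wr:3>
#1 MUL src=r8,r4 dispatched  <A:1 Mu:0 Ld:2 B:1 rd:1 wr:2>
#2 BR src=r3,r3 dispatched  <A:1 Mu:0 Ld:2 B:0 rd:0 wr:2>
#3 ALU src=r4,r2 held:RD_PORT  <A:1 Mu:0 Ld:2 B:0 rd:0 wr:2>
#4 MEM src=r2 held:RD_PORT  <A:1 Mu:0 Ld:2 B:0 rd:0 wr:2>
#5 MUL src=r8,r5 held:FU  <A:1 Mu:0 Ld:2 B:0 rd:0 wr:2>

issued = [0, 1, 2]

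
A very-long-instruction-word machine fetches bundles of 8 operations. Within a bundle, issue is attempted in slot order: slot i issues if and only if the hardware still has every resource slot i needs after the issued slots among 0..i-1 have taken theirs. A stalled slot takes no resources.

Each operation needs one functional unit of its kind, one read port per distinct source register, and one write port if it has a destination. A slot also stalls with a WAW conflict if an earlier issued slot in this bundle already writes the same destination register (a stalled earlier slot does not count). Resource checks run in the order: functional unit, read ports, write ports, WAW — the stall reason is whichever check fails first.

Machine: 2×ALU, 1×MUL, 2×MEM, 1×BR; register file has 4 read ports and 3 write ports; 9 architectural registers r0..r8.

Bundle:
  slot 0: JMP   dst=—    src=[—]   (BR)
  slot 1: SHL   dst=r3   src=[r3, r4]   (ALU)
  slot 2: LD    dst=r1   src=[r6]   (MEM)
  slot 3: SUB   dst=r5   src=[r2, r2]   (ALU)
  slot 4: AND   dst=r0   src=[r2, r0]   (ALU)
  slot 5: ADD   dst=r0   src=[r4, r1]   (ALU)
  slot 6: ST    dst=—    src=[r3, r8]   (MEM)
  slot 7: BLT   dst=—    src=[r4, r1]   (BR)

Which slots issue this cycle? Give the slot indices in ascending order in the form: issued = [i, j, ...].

issued = [0, 1, 2, 3]

  0. BR ⇒ go  {2A/1Mu/2Ld/0B | 4r 3w}
  1. ALU→r3 ⇒ go  {1A/1Mu/2Ld/0B | 2r 2w}
  2. MEM→r1 ⇒ go  {1A/1Mu/1Ld/0B | 1r 1w}
  3. ALU→r5 ⇒ go  {0A/1Mu/1Ld/0B | 0r 0w}
  4. ALU→r0 ⇒ no(FU)  {0A/1Mu/1Ld/0B | 0r 0w}
  5. ALU→r0 ⇒ no(FU)  {0A/1Mu/1Ld/0B | 0r 0w}
  6. MEM ⇒ no(RD_PORT)  {0A/1Mu/1Ld/0B | 0r 0w}
  7. BR ⇒ no(FU)  {0A/1Mu/1Ld/0B | 0r 0w}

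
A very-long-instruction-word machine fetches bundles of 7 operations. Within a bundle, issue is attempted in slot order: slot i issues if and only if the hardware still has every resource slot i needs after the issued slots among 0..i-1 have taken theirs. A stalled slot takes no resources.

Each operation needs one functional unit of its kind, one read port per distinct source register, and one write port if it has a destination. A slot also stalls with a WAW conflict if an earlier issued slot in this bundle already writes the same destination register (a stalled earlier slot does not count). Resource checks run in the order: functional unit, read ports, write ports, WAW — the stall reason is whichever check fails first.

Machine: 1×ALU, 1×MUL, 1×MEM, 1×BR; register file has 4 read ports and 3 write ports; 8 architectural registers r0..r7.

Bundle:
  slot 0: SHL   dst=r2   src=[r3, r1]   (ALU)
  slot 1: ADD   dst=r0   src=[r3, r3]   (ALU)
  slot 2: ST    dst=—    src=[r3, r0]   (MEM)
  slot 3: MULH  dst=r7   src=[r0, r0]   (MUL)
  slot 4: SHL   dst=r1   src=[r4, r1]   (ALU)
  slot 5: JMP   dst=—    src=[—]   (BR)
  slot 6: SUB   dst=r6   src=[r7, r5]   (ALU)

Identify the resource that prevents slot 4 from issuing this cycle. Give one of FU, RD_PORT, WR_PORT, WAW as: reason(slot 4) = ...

(0) want 1×ALU +2rd +1wr — yes → AL0|MU1|ME1|BR1|rd2|wr2
(1) want 1×ALU +1rd +1wr — FU → AL0|MU1|ME1|BR1|rd2|wr2
(2) want 1×MEM +2rd +0wr — yes → AL0|MU1|ME0|BR1|rd0|wr2
(3) want 1×MUL +1rd +1wr — RD_PORT → AL0|MU1|ME0|BR1|rd0|wr2
(4) want 1×ALU +2rd +1wr — FU → AL0|MU1|ME0|BR1|rd0|wr2
(5) want 1×BR +0rd +0wr — yes → AL0|MU1|ME0|BR0|rd0|wr2
(6) want 1×ALU +2rd +1wr — FU → AL0|MU1|ME0|BR0|rd0|wr2

reason(slot 4) = FU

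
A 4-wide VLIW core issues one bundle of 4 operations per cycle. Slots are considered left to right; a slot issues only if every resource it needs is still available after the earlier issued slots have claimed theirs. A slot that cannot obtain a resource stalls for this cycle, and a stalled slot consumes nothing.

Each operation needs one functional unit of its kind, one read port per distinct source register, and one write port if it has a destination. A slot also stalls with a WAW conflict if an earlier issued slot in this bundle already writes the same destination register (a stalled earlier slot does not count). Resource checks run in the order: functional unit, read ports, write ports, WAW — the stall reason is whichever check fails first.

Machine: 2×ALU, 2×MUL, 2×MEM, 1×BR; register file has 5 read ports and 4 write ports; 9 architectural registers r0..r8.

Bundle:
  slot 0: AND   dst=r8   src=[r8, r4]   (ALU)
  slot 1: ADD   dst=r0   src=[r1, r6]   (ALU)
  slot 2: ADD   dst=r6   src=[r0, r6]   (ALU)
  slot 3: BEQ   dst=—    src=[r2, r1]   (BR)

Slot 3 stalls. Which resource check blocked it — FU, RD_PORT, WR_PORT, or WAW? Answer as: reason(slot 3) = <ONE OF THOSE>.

reason(slot 3) = RD_PORT

[0] ALU needs rd=2 wr=1: ok; after: ALU=1 MUL=2 MEM=2 BR=1, R=3, W=3
[1] ALU needs rd=2 wr=1: ok; after: ALU=0 MUL=2 MEM=2 BR=1, R=1, W=2
[2] ALU needs rd=2 wr=1: FU; after: ALU=0 MUL=2 MEM=2 BR=1, R=1, W=2
[3] BR needs rd=2 wr=0: RD_PORT; after: ALU=0 MUL=2 MEM=2 BR=1, R=1, W=2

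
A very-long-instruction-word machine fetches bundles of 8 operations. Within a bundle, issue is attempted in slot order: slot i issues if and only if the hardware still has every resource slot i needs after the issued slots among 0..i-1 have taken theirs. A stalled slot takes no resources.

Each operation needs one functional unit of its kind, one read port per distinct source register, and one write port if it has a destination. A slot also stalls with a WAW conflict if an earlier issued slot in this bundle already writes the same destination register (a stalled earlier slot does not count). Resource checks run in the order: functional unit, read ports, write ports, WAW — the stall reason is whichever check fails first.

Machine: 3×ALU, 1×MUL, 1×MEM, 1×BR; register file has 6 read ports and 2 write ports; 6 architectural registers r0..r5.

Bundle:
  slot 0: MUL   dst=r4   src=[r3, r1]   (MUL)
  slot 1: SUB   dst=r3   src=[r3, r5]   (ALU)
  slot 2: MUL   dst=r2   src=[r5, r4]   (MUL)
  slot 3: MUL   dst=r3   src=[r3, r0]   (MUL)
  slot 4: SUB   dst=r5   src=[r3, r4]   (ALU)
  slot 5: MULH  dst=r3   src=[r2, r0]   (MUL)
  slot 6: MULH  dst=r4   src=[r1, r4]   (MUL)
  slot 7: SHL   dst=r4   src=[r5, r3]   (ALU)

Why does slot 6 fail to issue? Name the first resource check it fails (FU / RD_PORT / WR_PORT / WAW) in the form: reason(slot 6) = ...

  0. MUL→r4 ⇒ go  {3A/0Mu/1Ld/1B | 4r 1w}
  1. ALU→r3 ⇒ go  {2A/0Mu/1Ld/1B | 2r 0w}
  2. MUL→r2 ⇒ no(FU)  {2A/0Mu/1Ld/1B | 2r 0w}
  3. MUL→r3 ⇒ no(FU)  {2A/0Mu/1Ld/1B | 2r 0w}
  4. ALU→r5 ⇒ no(WR_PORT)  {2A/0Mu/1Ld/1B | 2r 0w}
  5. MUL→r3 ⇒ no(FU)  {2A/0Mu/1Ld/1B | 2r 0w}
  6. MUL→r4 ⇒ no(FU)  {2A/0Mu/1Ld/1B | 2r 0w}
  7. ALU→r4 ⇒ no(WR_PORT)  {2A/0Mu/1Ld/1B | 2r 0w}

reason(slot 6) = FU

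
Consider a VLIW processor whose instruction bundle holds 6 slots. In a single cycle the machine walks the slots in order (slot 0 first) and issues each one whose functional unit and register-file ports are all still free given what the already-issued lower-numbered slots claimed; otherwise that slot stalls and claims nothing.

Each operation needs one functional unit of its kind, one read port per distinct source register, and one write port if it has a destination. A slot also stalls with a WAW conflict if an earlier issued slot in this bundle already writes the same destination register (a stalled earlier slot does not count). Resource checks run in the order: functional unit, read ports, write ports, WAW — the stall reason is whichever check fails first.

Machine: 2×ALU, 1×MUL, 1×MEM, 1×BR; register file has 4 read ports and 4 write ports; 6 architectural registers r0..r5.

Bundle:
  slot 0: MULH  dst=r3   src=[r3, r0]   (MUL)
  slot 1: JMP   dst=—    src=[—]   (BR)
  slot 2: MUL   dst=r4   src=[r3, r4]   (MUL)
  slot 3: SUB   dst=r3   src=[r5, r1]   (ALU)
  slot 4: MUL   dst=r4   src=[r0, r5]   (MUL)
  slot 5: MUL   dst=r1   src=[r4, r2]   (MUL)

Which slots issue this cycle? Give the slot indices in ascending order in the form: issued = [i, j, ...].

issued = [0, 1]

  0. MUL→r3 ⇒ go  {2A/0Mu/1Ld/1B | 2r 3w}
  1. BR ⇒ go  {2A/0Mu/1Ld/0B | 2r 3w}
  2. MUL→r4 ⇒ no(FU)  {2A/0Mu/1Ld/0B | 2r 3w}
  3. ALU→r3 ⇒ no(WAW)  {2A/0Mu/1Ld/0B | 2r 3w}
  4. MUL→r4 ⇒ no(FU)  {2A/0Mu/1Ld/0B | 2r 3w}
  5. MUL→r1 ⇒ no(FU)  {2A/0Mu/1Ld/0B | 2r 3w}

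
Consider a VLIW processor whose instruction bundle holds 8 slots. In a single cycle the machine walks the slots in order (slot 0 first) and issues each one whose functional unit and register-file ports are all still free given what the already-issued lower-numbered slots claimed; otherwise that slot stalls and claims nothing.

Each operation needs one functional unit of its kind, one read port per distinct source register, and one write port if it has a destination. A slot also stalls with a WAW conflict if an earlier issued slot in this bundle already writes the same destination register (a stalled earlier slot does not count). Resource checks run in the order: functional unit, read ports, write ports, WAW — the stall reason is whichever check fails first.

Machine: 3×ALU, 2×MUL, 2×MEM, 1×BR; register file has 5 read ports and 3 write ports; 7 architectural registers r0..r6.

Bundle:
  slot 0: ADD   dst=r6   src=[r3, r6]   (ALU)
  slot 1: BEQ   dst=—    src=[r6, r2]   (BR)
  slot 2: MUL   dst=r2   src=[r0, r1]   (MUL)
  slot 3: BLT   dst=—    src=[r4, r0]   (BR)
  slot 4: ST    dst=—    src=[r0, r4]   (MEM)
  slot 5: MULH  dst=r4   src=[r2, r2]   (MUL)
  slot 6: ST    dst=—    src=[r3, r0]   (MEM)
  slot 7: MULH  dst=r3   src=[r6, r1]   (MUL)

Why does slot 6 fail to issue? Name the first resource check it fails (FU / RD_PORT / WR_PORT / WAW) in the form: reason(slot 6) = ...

(0) want 1×ALU +2rd +1wr — yes → AL2|MU2|ME2|BR1|rd3|wr2
(1) want 1×BR +2rd +0wr — yes → AL2|MU2|ME2|BR0|rd1|wr2
(2) want 1×MUL +2rd +1wr — RD_PORT → AL2|MU2|ME2|BR0|rd1|wr2
(3) want 1×BR +2rd +0wr — FU → AL2|MU2|ME2|BR0|rd1|wr2
(4) want 1×MEM +2rd +0wr — RD_PORT → AL2|MU2|ME2|BR0|rd1|wr2
(5) want 1×MUL +1rd +1wr — yes → AL2|MU1|ME2|BR0|rd0|wr1
(6) want 1×MEM +2rd +0wr — RD_PORT → AL2|MU1|ME2|BR0|rd0|wr1
(7) want 1×MUL +2rd +1wr — RD_PORT → AL2|MU1|ME2|BR0|rd0|wr1

reason(slot 6) = RD_PORT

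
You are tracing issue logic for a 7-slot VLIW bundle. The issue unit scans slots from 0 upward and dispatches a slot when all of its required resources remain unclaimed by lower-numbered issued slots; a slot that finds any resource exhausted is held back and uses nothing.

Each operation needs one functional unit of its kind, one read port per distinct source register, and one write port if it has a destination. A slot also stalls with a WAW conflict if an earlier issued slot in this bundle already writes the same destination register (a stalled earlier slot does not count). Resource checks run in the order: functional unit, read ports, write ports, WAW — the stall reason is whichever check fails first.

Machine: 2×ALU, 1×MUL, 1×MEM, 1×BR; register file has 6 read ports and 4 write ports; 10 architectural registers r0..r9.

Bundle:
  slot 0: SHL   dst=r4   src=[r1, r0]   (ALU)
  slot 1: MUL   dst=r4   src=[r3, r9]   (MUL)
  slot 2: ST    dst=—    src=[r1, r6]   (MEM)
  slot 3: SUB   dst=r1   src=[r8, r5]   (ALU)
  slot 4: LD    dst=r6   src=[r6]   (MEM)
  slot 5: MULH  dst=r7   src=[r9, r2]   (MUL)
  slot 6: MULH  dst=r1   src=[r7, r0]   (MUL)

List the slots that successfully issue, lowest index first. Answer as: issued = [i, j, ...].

issued = [0, 2, 3]

(0) want 1×ALU +2rd +1wr — yes → AL1|MU1|ME1|BR1|rd4|wr3
(1) want 1×MUL +2rd +1wr — WAW → AL1|MU1|ME1|BR1|rd4|wr3
(2) want 1×MEM +2rd +0wr — yes → AL1|MU1|ME0|BR1|rd2|wr3
(3) want 1×ALU +2rd +1wr — yes → AL0|MU1|ME0|BR1|rd0|wr2
(4) want 1×MEM +1rd +1wr — FU → AL0|MU1|ME0|BR1|rd0|wr2
(5) want 1×MUL +2rd +1wr — RD_PORT → AL0|MU1|ME0|BR1|rd0|wr2
(6) want 1×MUL +2rd +1wr — RD_PORT → AL0|MU1|ME0|BR1|rd0|wr2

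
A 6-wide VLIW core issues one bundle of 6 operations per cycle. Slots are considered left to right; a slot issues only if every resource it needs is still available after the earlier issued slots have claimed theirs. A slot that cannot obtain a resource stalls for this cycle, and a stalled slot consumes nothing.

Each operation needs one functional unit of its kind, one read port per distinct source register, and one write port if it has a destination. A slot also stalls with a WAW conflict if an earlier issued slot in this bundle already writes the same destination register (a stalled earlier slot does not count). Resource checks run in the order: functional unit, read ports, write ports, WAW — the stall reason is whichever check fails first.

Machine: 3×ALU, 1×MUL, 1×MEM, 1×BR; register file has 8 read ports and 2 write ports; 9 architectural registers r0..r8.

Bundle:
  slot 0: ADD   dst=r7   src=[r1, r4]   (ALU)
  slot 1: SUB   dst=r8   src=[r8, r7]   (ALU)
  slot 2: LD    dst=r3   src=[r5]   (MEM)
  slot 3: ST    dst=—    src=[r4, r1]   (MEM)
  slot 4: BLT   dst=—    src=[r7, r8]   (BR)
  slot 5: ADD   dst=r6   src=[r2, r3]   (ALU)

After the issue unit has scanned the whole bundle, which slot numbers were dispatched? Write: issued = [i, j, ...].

[0] ALU needs rd=2 wr=1: ok; after: ALU=2 MUL=1 MEM=1 BR=1, R=6, W=1
[1] ALU needs rd=2 wr=1: ok; after: ALU=1 MUL=1 MEM=1 BR=1, R=4, W=0
[2] MEM needs rd=1 wr=1: WR_PORT; after: ALU=1 MUL=1 MEM=1 BR=1, R=4, W=0
[3] MEM needs rd=2 wr=0: ok; after: ALU=1 MUL=1 MEM=0 BR=1, R=2, W=0
[4] BR needs rd=2 wr=0: ok; after: ALU=1 MUL=1 MEM=0 BR=0, R=0, W=0
[5] ALU needs rd=2 wr=1: RD_PORT; after: ALU=1 MUL=1 MEM=0 BR=0, R=0, W=0

issued = [0, 1, 3, 4]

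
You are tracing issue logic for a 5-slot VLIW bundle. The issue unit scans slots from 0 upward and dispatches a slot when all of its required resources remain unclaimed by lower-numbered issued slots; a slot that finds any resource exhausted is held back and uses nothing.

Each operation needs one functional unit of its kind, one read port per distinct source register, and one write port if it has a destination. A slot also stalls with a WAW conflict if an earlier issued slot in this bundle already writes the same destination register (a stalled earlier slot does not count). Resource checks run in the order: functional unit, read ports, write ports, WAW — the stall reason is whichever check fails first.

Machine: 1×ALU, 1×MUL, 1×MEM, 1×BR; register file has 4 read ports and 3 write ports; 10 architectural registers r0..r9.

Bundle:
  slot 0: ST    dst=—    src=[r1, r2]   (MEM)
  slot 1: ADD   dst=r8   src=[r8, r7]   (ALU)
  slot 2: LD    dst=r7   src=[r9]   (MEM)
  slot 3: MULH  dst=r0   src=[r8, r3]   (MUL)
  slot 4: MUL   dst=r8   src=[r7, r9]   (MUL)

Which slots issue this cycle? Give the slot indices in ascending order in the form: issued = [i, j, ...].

issued = [0, 1]

[0] MEM needs rd=2 wr=0: ok; after: ALU=1 MUL=1 MEM=0 BR=1, R=2, W=3
[1] ALU needs rd=2 wr=1: ok; after: ALU=0 MUL=1 MEM=0 BR=1, R=0, W=2
[2] MEM needs rd=1 wr=1: FU; after: ALU=0 MUL=1 MEM=0 BR=1, R=0, W=2
[3] MUL needs rd=2 wr=1: RD_PORT; after: ALU=0 MUL=1 MEM=0 BR=1, R=0, W=2
[4] MUL needs rd=2 wr=1: RD_PORT; after: ALU=0 MUL=1 MEM=0 BR=1, R=0, W=2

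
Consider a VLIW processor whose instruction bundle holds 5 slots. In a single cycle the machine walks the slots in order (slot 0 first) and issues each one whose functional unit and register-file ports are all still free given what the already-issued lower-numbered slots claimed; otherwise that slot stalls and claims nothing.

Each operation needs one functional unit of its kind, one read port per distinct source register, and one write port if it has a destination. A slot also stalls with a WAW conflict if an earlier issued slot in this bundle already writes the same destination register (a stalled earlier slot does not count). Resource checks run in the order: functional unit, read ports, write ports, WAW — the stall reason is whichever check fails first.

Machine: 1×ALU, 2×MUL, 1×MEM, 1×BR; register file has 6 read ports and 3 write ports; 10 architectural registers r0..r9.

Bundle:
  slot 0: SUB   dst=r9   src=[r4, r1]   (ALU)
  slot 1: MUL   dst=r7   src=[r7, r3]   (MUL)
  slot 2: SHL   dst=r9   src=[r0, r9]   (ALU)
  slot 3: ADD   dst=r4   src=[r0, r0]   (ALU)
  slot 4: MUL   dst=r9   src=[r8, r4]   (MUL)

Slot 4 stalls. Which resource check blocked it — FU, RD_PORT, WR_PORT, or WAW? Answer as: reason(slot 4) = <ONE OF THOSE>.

reason(slot 4) = WAW

(0) want 1×ALU +2rd +1wr — yes → AL0|MU2|ME1|BR1|rd4|wr2
(1) want 1×MUL +2rd +1wr — yes → AL0|MU1|ME1|BR1|rd2|wr1
(2) want 1×ALU +2rd +1wr — FU → AL0|MU1|ME1|BR1|rd2|wr1
(3) want 1×ALU +1rd +1wr — FU → AL0|MU1|ME1|BR1|rd2|wr1
(4) want 1×MUL +2rd +1wr — WAW → AL0|MU1|ME1|BR1|rd2|wr1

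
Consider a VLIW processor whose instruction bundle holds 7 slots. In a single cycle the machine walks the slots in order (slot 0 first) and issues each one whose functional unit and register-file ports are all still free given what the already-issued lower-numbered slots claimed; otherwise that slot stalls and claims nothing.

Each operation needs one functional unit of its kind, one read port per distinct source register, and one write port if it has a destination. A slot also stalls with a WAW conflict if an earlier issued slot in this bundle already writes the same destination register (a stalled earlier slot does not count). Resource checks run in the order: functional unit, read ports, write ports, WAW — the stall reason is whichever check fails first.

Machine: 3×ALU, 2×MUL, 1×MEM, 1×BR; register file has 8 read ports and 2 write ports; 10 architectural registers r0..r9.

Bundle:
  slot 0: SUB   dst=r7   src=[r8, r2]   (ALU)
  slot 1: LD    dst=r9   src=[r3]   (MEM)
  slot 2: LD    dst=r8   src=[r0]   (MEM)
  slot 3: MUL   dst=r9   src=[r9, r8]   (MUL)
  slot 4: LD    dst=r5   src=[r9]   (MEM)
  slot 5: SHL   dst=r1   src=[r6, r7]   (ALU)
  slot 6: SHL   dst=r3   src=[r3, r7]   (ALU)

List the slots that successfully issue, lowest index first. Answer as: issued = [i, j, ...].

issued = [0, 1]

#0 ALU src=r8,r2 dispatched  <A:2 Mu:2 Ld:1 B:1 rd:6 wr:1>
#1 MEM src=r3 dispatched  <A:2 Mu:2 Ld:0 B:1 rd:5 wr:0>
#2 MEM src=r0 held:FU  <A:2 Mu:2 Ld:0 B:1 rd:5 wr:0>
#3 MUL src=r9,r8 held:WR_PORT  <A:2 Mu:2 Ld:0 B:1 rd:5 wr:0>
#4 MEM src=r9 held:FU  <A:2 Mu:2 Ld:0 B:1 rd:5 wr:0>
#5 ALU src=r6,r7 held:WR_PORT  <A:2 Mu:2 Ld:0 B:1 rd:5 wr:0>
#6 ALU src=r3,r7 held:WR_PORT  <A:2 Mu:2 Ld:0 B:1 rd:5 wr:0>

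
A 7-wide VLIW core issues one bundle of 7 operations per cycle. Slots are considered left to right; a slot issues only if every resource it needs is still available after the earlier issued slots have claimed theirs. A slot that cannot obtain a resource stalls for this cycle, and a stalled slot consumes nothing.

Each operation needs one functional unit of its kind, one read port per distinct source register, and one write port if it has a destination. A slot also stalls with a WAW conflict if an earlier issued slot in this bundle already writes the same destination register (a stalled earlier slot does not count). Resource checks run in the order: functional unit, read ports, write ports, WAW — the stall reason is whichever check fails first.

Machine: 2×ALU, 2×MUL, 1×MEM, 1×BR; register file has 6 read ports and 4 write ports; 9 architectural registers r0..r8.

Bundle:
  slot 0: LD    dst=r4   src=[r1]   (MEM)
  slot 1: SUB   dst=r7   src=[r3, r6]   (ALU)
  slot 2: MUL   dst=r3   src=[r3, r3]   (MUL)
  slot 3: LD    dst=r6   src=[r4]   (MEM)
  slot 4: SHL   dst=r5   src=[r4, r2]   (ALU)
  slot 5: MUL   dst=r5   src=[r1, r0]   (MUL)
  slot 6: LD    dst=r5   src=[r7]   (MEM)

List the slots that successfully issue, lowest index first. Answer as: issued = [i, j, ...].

(0) want 1×MEM +1rd +1wr — yes → AL2|MU2|ME0|BR1|rd5|wr3
(1) want 1×ALU +2rd +1wr — yes → AL1|MU2|ME0|BR1|rd3|wr2
(2) want 1×MUL +1rd +1wr — yes → AL1|MU1|ME0|BR1|rd2|wr1
(3) want 1×MEM +1rd +1wr — FU → AL1|MU1|ME0|BR1|rd2|wr1
(4) want 1×ALU +2rd +1wr — yes → AL0|MU1|ME0|BR1|rd0|wr0
(5) want 1×MUL +2rd +1wr — RD_PORT → AL0|MU1|ME0|BR1|rd0|wr0
(6) want 1×MEM +1rd +1wr — FU → AL0|MU1|ME0|BR1|rd0|wr0

issued = [0, 1, 2, 4]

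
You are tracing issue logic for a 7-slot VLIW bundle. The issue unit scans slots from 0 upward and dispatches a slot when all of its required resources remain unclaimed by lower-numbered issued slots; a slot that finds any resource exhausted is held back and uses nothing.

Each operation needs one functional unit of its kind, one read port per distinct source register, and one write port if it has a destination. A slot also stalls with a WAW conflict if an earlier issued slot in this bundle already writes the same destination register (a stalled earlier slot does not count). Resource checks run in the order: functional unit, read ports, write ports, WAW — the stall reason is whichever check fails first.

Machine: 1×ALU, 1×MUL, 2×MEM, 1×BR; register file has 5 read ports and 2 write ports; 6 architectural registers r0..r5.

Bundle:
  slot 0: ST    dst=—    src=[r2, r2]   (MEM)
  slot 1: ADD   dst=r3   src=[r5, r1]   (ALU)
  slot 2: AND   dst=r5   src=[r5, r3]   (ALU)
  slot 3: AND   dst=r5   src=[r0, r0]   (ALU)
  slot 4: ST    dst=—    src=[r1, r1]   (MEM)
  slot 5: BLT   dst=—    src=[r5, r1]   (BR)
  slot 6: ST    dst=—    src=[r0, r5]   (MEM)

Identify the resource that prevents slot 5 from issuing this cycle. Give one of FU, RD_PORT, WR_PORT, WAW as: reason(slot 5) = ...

reason(slot 5) = RD_PORT

[0] MEM needs rd=1 wr=0: ok; after: ALU=1 MUL=1 MEM=1 BR=1, R=4, W=2
[1] ALU needs rd=2 wr=1: ok; after: ALU=0 MUL=1 MEM=1 BR=1, R=2, W=1
[2] ALU needs rd=2 wr=1: FU; after: ALU=0 MUL=1 MEM=1 BR=1, R=2, W=1
[3] ALU needs rd=1 wr=1: FU; after: ALU=0 MUL=1 MEM=1 BR=1, R=2, W=1
[4] MEM needs rd=1 wr=0: ok; after: ALU=0 MUL=1 MEM=0 BR=1, R=1, W=1
[5] BR needs rd=2 wr=0: RD_PORT; after: ALU=0 MUL=1 MEM=0 BR=1, R=1, W=1
[6] MEM needs rd=2 wr=0: FU; after: ALU=0 MUL=1 MEM=0 BR=1, R=1, W=1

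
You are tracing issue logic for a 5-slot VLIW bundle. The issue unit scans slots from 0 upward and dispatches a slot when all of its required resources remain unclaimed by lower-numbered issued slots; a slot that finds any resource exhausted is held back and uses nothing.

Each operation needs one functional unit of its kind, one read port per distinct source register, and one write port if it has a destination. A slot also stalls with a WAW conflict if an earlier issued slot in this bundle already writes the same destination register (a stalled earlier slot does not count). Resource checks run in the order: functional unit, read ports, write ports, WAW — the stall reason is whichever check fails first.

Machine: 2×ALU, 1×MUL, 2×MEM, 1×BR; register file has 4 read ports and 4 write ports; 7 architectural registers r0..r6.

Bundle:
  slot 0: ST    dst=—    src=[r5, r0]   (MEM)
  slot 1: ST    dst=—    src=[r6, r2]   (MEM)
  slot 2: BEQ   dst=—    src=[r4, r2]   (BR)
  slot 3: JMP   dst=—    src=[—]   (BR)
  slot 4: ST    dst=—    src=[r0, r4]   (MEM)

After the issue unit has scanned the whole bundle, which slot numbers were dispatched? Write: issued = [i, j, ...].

issued = [0, 1, 3]

[0] MEM needs rd=2 wr=0: ok; after: ALU=2 MUL=1 MEM=1 BR=1, R=2, W=4
[1] MEM needs rd=2 wr=0: ok; after: ALU=2 MUL=1 MEM=0 BR=1, R=0, W=4
[2] BR needs rd=2 wr=0: RD_PORT; after: ALU=2 MUL=1 MEM=0 BR=1, R=0, W=4
[3] BR needs rd=0 wr=0: ok; after: ALU=2 MUL=1 MEM=0 BR=0, R=0, W=4
[4] MEM needs rd=2 wr=0: FU; after: ALU=2 MUL=1 MEM=0 BR=0, R=0, W=4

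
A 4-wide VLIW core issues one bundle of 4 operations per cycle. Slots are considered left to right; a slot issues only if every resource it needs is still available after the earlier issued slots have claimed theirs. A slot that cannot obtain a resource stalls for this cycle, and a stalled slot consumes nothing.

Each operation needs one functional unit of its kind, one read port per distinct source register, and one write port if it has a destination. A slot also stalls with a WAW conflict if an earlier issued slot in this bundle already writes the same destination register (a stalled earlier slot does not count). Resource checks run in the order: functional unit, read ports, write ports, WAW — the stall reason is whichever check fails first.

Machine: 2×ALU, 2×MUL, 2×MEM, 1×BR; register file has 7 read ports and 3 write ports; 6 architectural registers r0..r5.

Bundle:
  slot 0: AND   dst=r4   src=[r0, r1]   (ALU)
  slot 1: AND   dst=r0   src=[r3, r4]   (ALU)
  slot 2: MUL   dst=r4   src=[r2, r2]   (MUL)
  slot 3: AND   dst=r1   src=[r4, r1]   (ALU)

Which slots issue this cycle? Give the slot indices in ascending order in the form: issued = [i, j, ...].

  0. ALU→r4 ⇒ go  {1A/2Mu/2Ld/1B | 5r 2w}
  1. ALU→r0 ⇒ go  {0A/2Mu/2Ld/1B | 3r 1w}
  2. MUL→r4 ⇒ no(WAW)  {0A/2Mu/2Ld/1B | 3r 1w}
  3. ALU→r1 ⇒ no(FU)  {0A/2Mu/2Ld/1B | 3r 1w}

issued = [0, 1]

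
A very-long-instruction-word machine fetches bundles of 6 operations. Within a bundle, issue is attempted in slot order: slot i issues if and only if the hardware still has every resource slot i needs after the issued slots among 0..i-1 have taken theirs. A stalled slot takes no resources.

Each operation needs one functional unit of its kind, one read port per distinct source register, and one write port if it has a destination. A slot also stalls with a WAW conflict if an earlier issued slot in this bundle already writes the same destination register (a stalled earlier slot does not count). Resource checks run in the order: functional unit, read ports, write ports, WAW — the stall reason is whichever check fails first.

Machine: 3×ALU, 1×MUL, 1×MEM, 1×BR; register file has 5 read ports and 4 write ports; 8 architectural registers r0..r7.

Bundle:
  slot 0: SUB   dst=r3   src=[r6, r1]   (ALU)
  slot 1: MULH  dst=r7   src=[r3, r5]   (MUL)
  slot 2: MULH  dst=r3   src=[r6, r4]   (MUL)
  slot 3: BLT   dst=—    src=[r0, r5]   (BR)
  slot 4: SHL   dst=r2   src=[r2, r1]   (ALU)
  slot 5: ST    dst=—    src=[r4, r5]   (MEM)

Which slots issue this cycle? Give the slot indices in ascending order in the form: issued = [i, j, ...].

issued = [0, 1]

slot 0 (ALU): ISSUE — free A2,Mu1,Ld1,B1 rp3 wp3
slot 1 (MUL): ISSUE — free A2,Mu0,Ld1,B1 rp1 wp2
slot 2 (MUL): stall FU — free A2,Mu0,Ld1,B1 rp1 wp2
slot 3 (BR): stall RD_PORT — free A2,Mu0,Ld1,B1 rp1 wp2
slot 4 (ALU): stall RD_PORT — free A2,Mu0,Ld1,B1 rp1 wp2
slot 5 (MEM): stall RD_PORT — free A2,Mu0,Ld1,B1 rp1 wp2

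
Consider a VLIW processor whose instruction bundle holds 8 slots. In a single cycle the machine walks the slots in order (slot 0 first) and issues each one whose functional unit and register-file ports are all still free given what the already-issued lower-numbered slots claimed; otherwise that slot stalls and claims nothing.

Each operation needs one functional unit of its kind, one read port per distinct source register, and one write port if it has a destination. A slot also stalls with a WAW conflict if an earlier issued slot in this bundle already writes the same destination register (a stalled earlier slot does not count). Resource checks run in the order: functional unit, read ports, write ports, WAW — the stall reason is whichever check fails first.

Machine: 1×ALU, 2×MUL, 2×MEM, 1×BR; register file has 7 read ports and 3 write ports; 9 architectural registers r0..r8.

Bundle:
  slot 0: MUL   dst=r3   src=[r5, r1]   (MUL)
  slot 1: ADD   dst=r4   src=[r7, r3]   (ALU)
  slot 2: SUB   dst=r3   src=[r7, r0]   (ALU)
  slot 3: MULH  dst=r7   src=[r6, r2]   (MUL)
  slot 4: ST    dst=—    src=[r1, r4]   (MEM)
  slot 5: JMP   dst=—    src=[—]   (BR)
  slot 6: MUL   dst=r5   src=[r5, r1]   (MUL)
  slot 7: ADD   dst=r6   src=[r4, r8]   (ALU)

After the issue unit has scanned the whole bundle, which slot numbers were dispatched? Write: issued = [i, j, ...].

issued = [0, 1, 3, 5]

#0 MUL src=r5,r1 dispatched  <A:1 Mu:1 Ld:2 B:1 rd:5 wr:2>
#1 ALU src=r7,r3 dispatched  <A:0 Mu:1 Ld:2 B:1 rd:3 wr:1>
#2 ALU src=r7,r0 held:FU  <A:0 Mu:1 Ld:2 B:1 rd:3 wr:1>
#3 MUL src=r6,r2 dispatched  <A:0 Mu:0 Ld:2 B:1 rd:1 wr:0>
#4 MEM src=r1,r4 held:RD_PORT  <A:0 Mu:0 Ld:2 B:1 rd:1 wr:0>
#5 BR src=- dispatched  <A:0 Mu:0 Ld:2 B:0 rd:1 wr:0>
#6 MUL src=r5,r1 held:FU  <A:0 Mu:0 Ld:2 B:0 rd:1 wr:0>
#7 ALU src=r4,r8 held:FU  <A:0 Mu:0 Ld:2 B:0 rd:1 wr:0>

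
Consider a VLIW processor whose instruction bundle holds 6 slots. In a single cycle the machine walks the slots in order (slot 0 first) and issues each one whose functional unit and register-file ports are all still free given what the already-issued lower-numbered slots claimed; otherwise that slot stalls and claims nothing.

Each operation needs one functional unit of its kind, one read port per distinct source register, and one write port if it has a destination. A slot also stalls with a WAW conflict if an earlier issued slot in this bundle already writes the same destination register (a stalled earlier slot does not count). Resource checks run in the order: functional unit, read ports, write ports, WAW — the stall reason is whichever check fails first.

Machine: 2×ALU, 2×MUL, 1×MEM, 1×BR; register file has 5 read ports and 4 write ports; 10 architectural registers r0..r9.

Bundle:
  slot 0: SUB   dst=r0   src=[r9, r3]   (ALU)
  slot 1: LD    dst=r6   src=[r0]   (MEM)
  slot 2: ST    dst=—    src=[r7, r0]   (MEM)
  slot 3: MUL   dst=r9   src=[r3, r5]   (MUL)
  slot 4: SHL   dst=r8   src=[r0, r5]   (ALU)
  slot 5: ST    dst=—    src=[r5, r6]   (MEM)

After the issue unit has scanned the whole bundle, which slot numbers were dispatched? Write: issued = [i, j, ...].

issued = [0, 1, 3]

[0] ALU needs rd=2 wr=1: ok; after: ALU=1 MUL=2 MEM=1 BR=1, R=3, W=3
[1] MEM needs rd=1 wr=1: ok; after: ALU=1 MUL=2 MEM=0 BR=1, R=2, W=2
[2] MEM needs rd=2 wr=0: FU; after: ALU=1 MUL=2 MEM=0 BR=1, R=2, W=2
[3] MUL needs rd=2 wr=1: ok; after: ALU=1 MUL=1 MEM=0 BR=1, R=0, W=1
[4] ALU needs rd=2 wr=1: RD_PORT; after: ALU=1 MUL=1 MEM=0 BR=1, R=0, W=1
[5] MEM needs rd=2 wr=0: FU; after: ALU=1 MUL=1 MEM=0 BR=1, R=0, W=1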